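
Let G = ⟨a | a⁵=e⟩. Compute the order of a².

Compute successive powers until reaching e:
  (a²)¹ = a², (a²)² = a⁴, (a²)³ = a, (a²)⁴ = a³, (a²)⁵ = e.
The smallest positive k with (a²)ᵏ = e is 5.

Answer: 5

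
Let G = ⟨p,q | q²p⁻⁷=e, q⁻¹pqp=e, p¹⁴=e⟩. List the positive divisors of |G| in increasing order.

|G| = 28 = 2² · 7. By Lagrange's theorem the order of any subgroup divides 28; the divisors of 28 are 1, 2, 4, 7, 14, 28.

Answer: 1, 2, 4, 7, 14, 28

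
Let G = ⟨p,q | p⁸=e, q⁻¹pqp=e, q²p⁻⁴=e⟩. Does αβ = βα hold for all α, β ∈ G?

p·q = pq but q·p = p³q⁻¹, so p·q ≠ q·p and G is not abelian.

Answer: No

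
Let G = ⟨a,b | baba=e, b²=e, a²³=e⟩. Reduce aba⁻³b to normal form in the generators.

Multiply left to right, reducing at each step:
  a · b = ab
  (ab) · a⁻³ = a⁴b
  (a⁴b) · b = a⁴

Answer: a⁴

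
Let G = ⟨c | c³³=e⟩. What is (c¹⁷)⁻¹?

The order of (c¹⁷) is 33 (smallest k with (c¹⁷)ᵏ = e), so (c¹⁷)⁻¹ = (c¹⁷)³² = c¹⁶.
Check: (c¹⁷) · (c¹⁶) → (c¹⁷) · c¹⁶ = e, giving e as required.

Answer: c¹⁶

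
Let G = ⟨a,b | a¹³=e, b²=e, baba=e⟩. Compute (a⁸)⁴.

Compute successive powers of (a⁸), reducing at each step:
  (a⁸)²: (a⁸) · a⁸ = a³
  (a⁸)³: (a³) · a⁸ = a¹¹
  (a⁸)⁴: (a¹¹) · a⁸ = a⁶

Answer: a⁶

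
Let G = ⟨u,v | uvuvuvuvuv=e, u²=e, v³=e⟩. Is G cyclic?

Every cyclic group is abelian. But u·v = uv while v·u = vu, so u·v ≠ v·u and G is not abelian. Hence G is not cyclic.

Answer: No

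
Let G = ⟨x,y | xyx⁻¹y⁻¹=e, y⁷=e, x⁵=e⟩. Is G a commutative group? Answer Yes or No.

Each pair of generators commutes: x·y = xy = y·x. Since the generators pairwise commute, every element of G commutes with every other, so G is abelian.

Answer: Yes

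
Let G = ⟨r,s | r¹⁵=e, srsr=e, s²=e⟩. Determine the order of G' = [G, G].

G' = [G, G] is generated by all commutators. The generator-pair commutators are: [r, s] = r².
The subgroup they normally generate is {e, r, r², r³, r⁴, r⁵, r⁶, r⁷, r⁸, r⁹, r¹⁰, r¹¹, r¹², r¹³, r¹⁴}, of order 15.
Check: |G/G'| = 30/15 = 2 is the order of the abelianisation.

Answer: 15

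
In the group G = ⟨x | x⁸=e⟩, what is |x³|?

Compute successive powers until reaching e:
  (x³)¹ = x³, (x³)² = x⁶, (x³)³ = x, (x³)⁴ = x⁴, (x³)⁵ = x⁷, (x³)⁶ = x², (x³)⁷ = x⁵, (x³)⁸ = e.
The smallest positive k with (x³)ᵏ = e is 8.

Answer: 8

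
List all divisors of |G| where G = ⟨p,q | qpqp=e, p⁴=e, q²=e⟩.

|G| = 8 = 2³. By Lagrange's theorem the order of any subgroup divides 8; the divisors of 8 are 1, 2, 4, 8.

Answer: 1, 2, 4, 8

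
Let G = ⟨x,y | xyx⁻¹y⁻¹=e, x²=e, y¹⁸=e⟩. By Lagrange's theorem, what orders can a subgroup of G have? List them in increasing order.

|G| = 36 = 2² · 3². By Lagrange's theorem the order of any subgroup divides 36; the divisors of 36 are 1, 2, 3, 4, 6, 9, 12, 18, 36.

Answer: 1, 2, 3, 4, 6, 9, 12, 18, 36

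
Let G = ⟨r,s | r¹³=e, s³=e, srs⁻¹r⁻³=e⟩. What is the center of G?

An element z ∈ Z(G) iff z commutes with every generator.
For example e is central: e·r = r = r·e; e·s = s = s·e.
Whereas r ∉ Z(G) since r·s = rs ≠ r³s = s·r.
Checking each of the 39 elements this way gives Z(G) = {e}, of order 1.

Answer: {e}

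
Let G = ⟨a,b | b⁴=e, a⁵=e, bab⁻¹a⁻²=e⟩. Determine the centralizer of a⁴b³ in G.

⟨a⁴b³⟩ ⊆ C_G(a⁴b³) since powers of a⁴b³ commute with a⁴b³; so |C_G(a⁴b³)| ≥ |⟨a⁴b³⟩| = 4.
By orbit–stabilizer, |C_G(a⁴b³)| = |G| / |conj. class of a⁴b³| = 20 / 5 = 4.
The 4 elements commuting with a⁴b³ are {e, a²b, ab², a⁴b³}.

Answer: {e, a²b, ab², a⁴b³}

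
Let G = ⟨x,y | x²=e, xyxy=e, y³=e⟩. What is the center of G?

An element z ∈ Z(G) iff z commutes with every generator.
For example e is central: e·x = x = x·e; e·y = y = y·e.
Whereas x ∉ Z(G) since x·y = xy ≠ xy² = y·x.
Checking each of the 6 elements this way gives Z(G) = {e}, of order 1.

Answer: {e}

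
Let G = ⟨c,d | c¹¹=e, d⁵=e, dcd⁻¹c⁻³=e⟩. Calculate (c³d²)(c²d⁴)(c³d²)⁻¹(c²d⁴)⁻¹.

[(c³d²), (c²d⁴)] = (c³d²)·(c²d⁴)·(c³d²)⁻¹·(c²d⁴)⁻¹.
  (c³d²) · (c²d⁴) = c¹⁰d
  (c¹⁰d) · (c⁷d³) = c⁹d⁴
  (c⁹d⁴) · (c⁵d) = c⁷

Answer: c⁷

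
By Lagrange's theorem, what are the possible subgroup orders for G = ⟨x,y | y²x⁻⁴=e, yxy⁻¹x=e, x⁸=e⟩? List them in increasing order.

|G| = 16 = 2⁴. By Lagrange's theorem the order of any subgroup divides 16; the divisors of 16 are 1, 2, 4, 8, 16.

Answer: 1, 2, 4, 8, 16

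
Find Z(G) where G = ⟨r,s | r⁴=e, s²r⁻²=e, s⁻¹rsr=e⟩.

An element z ∈ Z(G) iff z commutes with every generator.
For example r² is central: (r²)·r = r³ = r·(r²); (r²)·s = s⁻¹ = s·(r²).
Whereas r ∉ Z(G) since r·s = rs ≠ rs⁻¹ = s·r.
Checking each of the 8 elements this way gives Z(G) = {e, r²}, of order 2.

Answer: {e, r²}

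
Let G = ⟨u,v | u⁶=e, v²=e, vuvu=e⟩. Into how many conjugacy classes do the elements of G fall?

The conjugacy classes (representative and size) are:
  [e] (size 1), [u⁵] (size 2), [u⁴] (size 2), [u³] (size 1), [v] (size 3), [u³v] (size 3).
Class equation: 1 + 2 + 2 + 1 + 3 + 3 = 12 = |G|. So G has 6 conjugacy classes.

Answer: 6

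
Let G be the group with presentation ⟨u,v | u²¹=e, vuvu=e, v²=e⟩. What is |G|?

Enumerate words in the generators, reducing via the relations: the distinct elements are
  {e, u, v, uv, u², u³, u⁴, u⁵, u⁶, u⁷, u⁸, u⁹, u²v, u²⁰, u³v, u¹², u¹³, u¹¹, u¹⁰, u¹⁴, u¹⁵, u¹⁶, u¹⁷, u¹⁸, u¹⁹, u⁴v, u⁵v, u⁶v, u⁷v, u⁸v, u⁹v, u²⁰v, u¹²v, u¹³v, u¹¹v, u¹⁰v, u¹⁴v, u¹⁵v, u¹⁶v, u¹⁷v, u¹⁸v, u¹⁹v}.
No further products give new elements, so |G| = 42.

Answer: 42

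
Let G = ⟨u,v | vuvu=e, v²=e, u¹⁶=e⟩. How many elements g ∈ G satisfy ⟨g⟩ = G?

⟨g⟩ = G would require ord(g) = |G| = 32, but the maximum element order in G is 16 < 32. So G is not cyclic and no single element generates it: the count is 0.

Answer: 0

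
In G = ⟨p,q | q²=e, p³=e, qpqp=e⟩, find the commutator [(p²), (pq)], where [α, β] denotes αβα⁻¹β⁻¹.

[(p²), (pq)] = (p²)·(pq)·(p²)⁻¹·(pq)⁻¹.
  (p²) · (pq) = q
  q · p = p²q
  (p²q) · (pq) = p

Answer: p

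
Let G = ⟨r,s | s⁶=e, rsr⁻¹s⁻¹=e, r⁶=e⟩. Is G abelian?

Each pair of generators commutes: r·s = rs = s·r. Since the generators pairwise commute, every element of G commutes with every other, so G is abelian.

Answer: Yes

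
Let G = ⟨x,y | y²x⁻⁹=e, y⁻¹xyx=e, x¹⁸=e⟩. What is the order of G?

Enumerate words in the generators, reducing via the relations: the distinct elements are
  {e, x, y, xy, x², x³, x⁴, x⁵, x⁶, x⁷, x⁸, x⁹, x²y, x³y, x¹², x¹³, x¹¹, x¹⁰, x¹⁴, x¹⁵, x¹⁶, x¹⁷, x⁴y, x⁵y, x⁶y, x⁷y, x⁸y, y⁻¹, xy⁻¹, x²y⁻¹, x³y⁻¹, x⁴y⁻¹, x⁵y⁻¹, x⁶y⁻¹, x⁷y⁻¹, x⁸y⁻¹}.
No further products give new elements, so |G| = 36.

Answer: 36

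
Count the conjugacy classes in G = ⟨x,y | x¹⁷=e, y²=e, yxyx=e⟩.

The conjugacy classes (representative and size) are:
  [e] (size 1), [x¹⁶] (size 2), [x²] (size 2), [x³] (size 2), [x¹³] (size 2), [x¹²] (size 2), [x⁶] (size 2), [x¹⁰] (size 2), [x⁹] (size 2), [x⁷y] (size 17).
Class equation: 1 + 2 + 2 + 2 + 2 + 2 + 2 + 2 + 2 + 17 = 34 = |G|. So G has 10 conjugacy classes.

Answer: 10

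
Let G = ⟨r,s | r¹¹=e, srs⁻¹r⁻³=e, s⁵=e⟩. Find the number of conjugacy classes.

The conjugacy classes (representative and size) are:
  [e] (size 1), [r³] (size 5), [r⁶] (size 5), [r⁷s] (size 11), [r⁹s²] (size 11), [r⁷s³] (size 11), [r⁷s⁴] (size 11).
Class equation: 1 + 5 + 5 + 11 + 11 + 11 + 11 = 55 = |G|. So G has 7 conjugacy classes.

Answer: 7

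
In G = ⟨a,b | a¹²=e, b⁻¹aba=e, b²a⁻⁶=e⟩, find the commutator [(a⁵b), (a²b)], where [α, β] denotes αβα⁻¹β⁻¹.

[(a⁵b), (a²b)] = (a⁵b)·(a²b)·(a⁵b)⁻¹·(a²b)⁻¹.
  (a⁵b) · (a²b) = a⁹
  (a⁹) · (a⁵b⁻¹) = a²b⁻¹
  (a²b⁻¹) · (a²b⁻¹) = a⁶

Answer: a⁶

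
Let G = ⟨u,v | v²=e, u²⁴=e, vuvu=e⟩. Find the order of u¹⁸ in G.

Compute successive powers until reaching e:
  (u¹⁸)¹ = u¹⁸, (u¹⁸)² = u¹², (u¹⁸)³ = u⁶, (u¹⁸)⁴ = e.
The smallest positive k with (u¹⁸)ᵏ = e is 4.

Answer: 4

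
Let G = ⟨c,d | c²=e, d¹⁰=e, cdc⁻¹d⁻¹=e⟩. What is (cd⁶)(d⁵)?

Compute (cd⁶) · (d⁵) by multiplying left to right and reducing via the relations at each step:
  (cd⁶) · d⁵ = cd

Answer: cd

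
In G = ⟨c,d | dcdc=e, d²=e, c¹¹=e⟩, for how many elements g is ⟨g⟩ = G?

⟨g⟩ = G would require ord(g) = |G| = 22, but the maximum element order in G is 11 < 22. So G is not cyclic and no single element generates it: the count is 0.

Answer: 0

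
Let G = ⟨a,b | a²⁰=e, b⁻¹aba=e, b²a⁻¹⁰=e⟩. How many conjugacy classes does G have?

The conjugacy classes (representative and size) are:
  [e] (size 1), [a] (size 2), [a²] (size 2), [a³] (size 2), [a⁴] (size 2), [a⁵] (size 2), [a¹⁴] (size 2), [a⁷] (size 2), [a⁸] (size 2), [a¹¹] (size 2), [a¹⁰] (size 1), [a²b⁻¹] (size 10), [a⁹b] (size 10).
Class equation: 1 + 2 + 2 + 2 + 2 + 2 + 2 + 2 + 2 + 2 + 1 + 10 + 10 = 40 = |G|. So G has 13 conjugacy classes.

Answer: 13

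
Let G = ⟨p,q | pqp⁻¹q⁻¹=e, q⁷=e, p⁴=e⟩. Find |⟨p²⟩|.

|⟨p²⟩| equals the order of p². Compute successive powers until reaching e:
  (p²)¹ = p², (p²)² = e.
The smallest positive k with (p²)ᵏ = e is 2, so |⟨p²⟩| = 2.

Answer: 2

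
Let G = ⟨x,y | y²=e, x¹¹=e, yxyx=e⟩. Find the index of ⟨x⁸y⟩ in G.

First find ord(x⁸y) by computing successive powers:
  (x⁸y)¹ = x⁸y, (x⁸y)² = e.
So |⟨x⁸y⟩| = ord(x⁸y) = 2. With |G| = 22, by Lagrange [G : ⟨x⁸y⟩] = 22/2 = 11.

Answer: 11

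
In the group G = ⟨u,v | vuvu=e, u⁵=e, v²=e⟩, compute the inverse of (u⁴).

The order of (u⁴) is 5 (smallest k with (u⁴)ᵏ = e), so (u⁴)⁻¹ = (u⁴)⁴ = u.
Check: (u⁴) · u → (u⁴) · u = e, giving e as required.

Answer: u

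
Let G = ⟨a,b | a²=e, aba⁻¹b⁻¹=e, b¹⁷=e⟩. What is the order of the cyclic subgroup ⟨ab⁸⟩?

|⟨ab⁸⟩| equals the order of ab⁸. Compute successive powers until reaching e:
  (ab⁸)¹ = ab⁸, (ab⁸)² = b¹⁶, (ab⁸)³ = ab⁷, (ab⁸)⁴ = b¹⁵, (ab⁸)⁵ = ab⁶, (ab⁸)⁶ = b¹⁴, (ab⁸)⁷ = ab⁵, (ab⁸)⁸ = b¹³, (ab⁸)⁹ = ab⁴, (ab⁸)¹⁰ = b¹², (ab⁸)¹¹ = ab³, (ab⁸)¹² = b¹¹, (ab⁸)¹³ = ab², (ab⁸)¹⁴ = b¹⁰, (ab⁸)¹⁵ = ab, (ab⁸)¹⁶ = b⁹, (ab⁸)¹⁷ = a, (ab⁸)¹⁸ = b⁸, (ab⁸)¹⁹ = ab¹⁶, (ab⁸)²⁰ = b⁷, (ab⁸)²¹ = ab¹⁵, (ab⁸)²² = b⁶, (ab⁸)²³ = ab¹⁴, (ab⁸)²⁴ = b⁵, (ab⁸)²⁵ = ab¹³, (ab⁸)²⁶ = b⁴, (ab⁸)²⁷ = ab¹², (ab⁸)²⁸ = b³, (ab⁸)²⁹ = ab¹¹, (ab⁸)³⁰ = b², (ab⁸)³¹ = ab¹⁰, (ab⁸)³² = b, (ab⁸)³³ = ab⁹, (ab⁸)³⁴ = e.
The smallest positive k with (ab⁸)ᵏ = e is 34, so |⟨ab⁸⟩| = 34.

Answer: 34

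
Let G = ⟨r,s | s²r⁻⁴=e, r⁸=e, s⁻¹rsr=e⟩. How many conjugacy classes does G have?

The conjugacy classes (representative and size) are:
  [e] (size 1), [r⁷] (size 2), [r⁶] (size 2), [r³] (size 2), [r⁴] (size 1), [r²s⁻¹] (size 4), [r³s⁻¹] (size 4).
Class equation: 1 + 2 + 2 + 2 + 1 + 4 + 4 = 16 = |G|. So G has 7 conjugacy classes.

Answer: 7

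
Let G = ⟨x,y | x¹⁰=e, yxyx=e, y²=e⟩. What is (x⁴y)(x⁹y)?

Compute (x⁴y) · (x⁹y) by multiplying left to right and reducing via the relations at each step:
  (x⁴y) · x⁹ = x⁵y
  (x⁵y) · y = x⁵

Answer: x⁵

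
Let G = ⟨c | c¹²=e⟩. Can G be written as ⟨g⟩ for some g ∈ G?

|G| = 12. The element c has order 12 (its powers give 12 distinct elements), so ⟨c⟩ = G and G is cyclic.

Answer: Yes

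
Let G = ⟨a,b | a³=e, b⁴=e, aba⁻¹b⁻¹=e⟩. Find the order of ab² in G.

Compute successive powers until reaching e:
  (ab²)¹ = ab², (ab²)² = a², (ab²)³ = b², (ab²)⁴ = a, (ab²)⁵ = a²b², (ab²)⁶ = e.
The smallest positive k with (ab²)ᵏ = e is 6.

Answer: 6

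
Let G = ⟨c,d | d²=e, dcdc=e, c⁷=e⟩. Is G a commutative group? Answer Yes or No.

c·d = cd but d·c = c⁶d, so c·d ≠ d·c and G is not abelian.

Answer: No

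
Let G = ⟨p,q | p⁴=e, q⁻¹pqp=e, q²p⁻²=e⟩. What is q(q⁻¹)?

Compute q · (q⁻¹) by multiplying left to right and reducing via the relations at each step:
  q · q⁻¹ = e

Answer: e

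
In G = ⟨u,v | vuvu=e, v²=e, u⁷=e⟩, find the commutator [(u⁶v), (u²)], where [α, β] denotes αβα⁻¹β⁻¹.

[(u⁶v), (u²)] = (u⁶v)·(u²)·(u⁶v)⁻¹·(u²)⁻¹.
  (u⁶v) · (u²) = u⁴v
  (u⁴v) · (u⁶v) = u⁵
  (u⁵) · (u⁵) = u³

Answer: u³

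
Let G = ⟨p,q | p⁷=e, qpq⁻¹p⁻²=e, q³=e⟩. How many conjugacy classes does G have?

The conjugacy classes (representative and size) are:
  [e] (size 1), [p²] (size 3), [p⁵] (size 3), [q] (size 7), [q²] (size 7).
Class equation: 1 + 3 + 3 + 7 + 7 = 21 = |G|. So G has 5 conjugacy classes.

Answer: 5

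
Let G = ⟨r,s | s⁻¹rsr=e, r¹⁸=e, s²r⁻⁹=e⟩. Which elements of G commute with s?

⟨s⟩ ⊆ C_G(s) since powers of s commute with s; so |C_G(s)| ≥ |⟨s⟩| = 4.
By orbit–stabilizer, |C_G(s)| = |G| / |conj. class of s| = 36 / 9 = 4.
The 4 elements commuting with s are {e, r⁹, s, s⁻¹}.

Answer: {e, r⁹, s, s⁻¹}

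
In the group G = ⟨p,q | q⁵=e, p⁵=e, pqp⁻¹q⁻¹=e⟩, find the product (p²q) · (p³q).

Compute (p²q) · (p³q) by multiplying left to right and reducing via the relations at each step:
  (p²q) · p³ = q
  q · q = q²

Answer: q²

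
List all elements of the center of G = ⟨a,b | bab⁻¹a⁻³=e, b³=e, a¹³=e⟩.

An element z ∈ Z(G) iff z commutes with every generator.
For example e is central: e·a = a = a·e; e·b = b = b·e.
Whereas a ∉ Z(G) since a·b = ab ≠ a³b = b·a.
Checking each of the 39 elements this way gives Z(G) = {e}, of order 1.

Answer: {e}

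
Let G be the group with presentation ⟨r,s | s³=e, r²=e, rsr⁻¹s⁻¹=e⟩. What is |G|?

Enumerate words in the generators, reducing via the relations: the distinct elements are
  {e, r, s, rs, s², rs²}.
No further products give new elements, so |G| = 6.

Answer: 6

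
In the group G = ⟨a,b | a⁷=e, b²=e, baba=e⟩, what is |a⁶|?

Compute successive powers until reaching e:
  (a⁶)¹ = a⁶, (a⁶)² = a⁵, (a⁶)³ = a⁴, (a⁶)⁴ = a³, (a⁶)⁵ = a², (a⁶)⁶ = a, (a⁶)⁷ = e.
The smallest positive k with (a⁶)ᵏ = e is 7.

Answer: 7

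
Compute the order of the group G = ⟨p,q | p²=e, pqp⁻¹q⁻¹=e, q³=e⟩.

Enumerate words in the generators, reducing via the relations: the distinct elements are
  {e, p, q, pq, q², pq²}.
No further products give new elements, so |G| = 6.

Answer: 6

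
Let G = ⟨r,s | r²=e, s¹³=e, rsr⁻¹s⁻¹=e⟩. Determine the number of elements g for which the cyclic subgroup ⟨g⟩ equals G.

G is cyclic of order 26. An element generates G iff its order is 26, and a cyclic group of order 26 has exactly φ(26) = 12 such elements.

Answer: 12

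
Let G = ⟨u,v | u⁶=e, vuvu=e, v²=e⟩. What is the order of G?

Enumerate words in the generators, reducing via the relations: the distinct elements are
  {e, u, v, uv, u², u³, u⁴, u⁵, u²v, u³v, u⁴v, u⁵v}.
No further products give new elements, so |G| = 12.

Answer: 12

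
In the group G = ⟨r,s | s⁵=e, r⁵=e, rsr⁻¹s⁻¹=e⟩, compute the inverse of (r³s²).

The order of (r³s²) is 5 (smallest k with (r³s²)ᵏ = e), so (r³s²)⁻¹ = (r³s²)⁴ = r²s³.
Check: (r³s²) · (r²s³) → (r³s²) · r² = s²;   (s²) · s³ = e, giving e as required.

Answer: r²s³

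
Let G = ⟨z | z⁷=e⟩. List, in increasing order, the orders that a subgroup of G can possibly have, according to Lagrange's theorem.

|G| = 7 = 7. By Lagrange's theorem the order of any subgroup divides 7; the divisors of 7 are 1, 7.

Answer: 1, 7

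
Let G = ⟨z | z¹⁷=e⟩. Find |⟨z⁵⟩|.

|⟨z⁵⟩| equals the order of z⁵. Compute successive powers until reaching e:
  (z⁵)¹ = z⁵, (z⁵)² = z¹⁰, (z⁵)³ = z¹⁵, (z⁵)⁴ = z³, (z⁵)⁵ = z⁸, (z⁵)⁶ = z¹³, (z⁵)⁷ = z, (z⁵)⁸ = z⁶, (z⁵)⁹ = z¹¹, (z⁵)¹⁰ = z¹⁶, (z⁵)¹¹ = z⁴, (z⁵)¹² = z⁹, (z⁵)¹³ = z¹⁴, (z⁵)¹⁴ = z², (z⁵)¹⁵ = z⁷, (z⁵)¹⁶ = z¹², (z⁵)¹⁷ = e.
The smallest positive k with (z⁵)ᵏ = e is 17, so |⟨z⁵⟩| = 17.

Answer: 17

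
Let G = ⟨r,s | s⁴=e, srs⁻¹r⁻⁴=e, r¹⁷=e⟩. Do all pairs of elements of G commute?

r·s = rs but s·r = r⁴s, so r·s ≠ s·r and G is not abelian.

Answer: No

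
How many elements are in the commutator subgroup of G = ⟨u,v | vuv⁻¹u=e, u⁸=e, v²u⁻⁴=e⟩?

G' = [G, G] is generated by all commutators. The generator-pair commutators are: [u, v] = u².
The subgroup they normally generate is {e, u², u⁴, u⁶}, of order 4.
Check: |G/G'| = 16/4 = 4 is the order of the abelianisation.

Answer: 4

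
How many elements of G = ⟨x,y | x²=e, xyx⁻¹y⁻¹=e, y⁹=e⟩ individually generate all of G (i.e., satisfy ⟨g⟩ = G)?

G is cyclic of order 18. An element generates G iff its order is 18, and a cyclic group of order 18 has exactly φ(18) = 6 such elements.

Answer: 6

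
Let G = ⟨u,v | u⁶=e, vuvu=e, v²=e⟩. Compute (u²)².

Compute successive powers of (u²), reducing at each step:
  (u²)²: (u²) · u² = u⁴

Answer: u⁴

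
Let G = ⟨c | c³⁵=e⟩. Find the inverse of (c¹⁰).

The order of (c¹⁰) is 7 (smallest k with (c¹⁰)ᵏ = e), so (c¹⁰)⁻¹ = (c¹⁰)⁶ = c²⁵.
Check: (c¹⁰) · (c²⁵) → (c¹⁰) · c²⁵ = e, giving e as required.

Answer: c²⁵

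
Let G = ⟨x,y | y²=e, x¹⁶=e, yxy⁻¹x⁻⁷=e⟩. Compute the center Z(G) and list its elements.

An element z ∈ Z(G) iff z commutes with every generator.
For example x⁸ is central: (x⁸)·x = x⁹ = x·(x⁸); (x⁸)·y = x⁸y = y·(x⁸).
Whereas x ∉ Z(G) since x·y = xy ≠ x⁷y = y·x.
Checking each of the 32 elements this way gives Z(G) = {e, x⁸}, of order 2.

Answer: {e, x⁸}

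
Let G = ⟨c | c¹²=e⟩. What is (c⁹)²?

Compute successive powers of (c⁹), reducing at each step:
  (c⁹)²: (c⁹) · c⁹ = c⁶

Answer: c⁶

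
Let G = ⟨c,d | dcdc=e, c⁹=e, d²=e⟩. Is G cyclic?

Every cyclic group is abelian. But c·d = cd while d·c = c⁸d, so c·d ≠ d·c and G is not abelian. Hence G is not cyclic.

Answer: No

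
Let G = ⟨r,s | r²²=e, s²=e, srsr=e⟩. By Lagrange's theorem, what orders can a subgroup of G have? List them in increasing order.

|G| = 44 = 2² · 11. By Lagrange's theorem the order of any subgroup divides 44; the divisors of 44 are 1, 2, 4, 11, 22, 44.

Answer: 1, 2, 4, 11, 22, 44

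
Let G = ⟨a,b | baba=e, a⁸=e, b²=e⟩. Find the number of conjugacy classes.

The conjugacy classes (representative and size) are:
  [e] (size 1), [a] (size 2), [a⁶] (size 2), [a³] (size 2), [a⁴] (size 1), [b] (size 4), [a⁵b] (size 4).
Class equation: 1 + 2 + 2 + 2 + 1 + 4 + 4 = 16 = |G|. So G has 7 conjugacy classes.

Answer: 7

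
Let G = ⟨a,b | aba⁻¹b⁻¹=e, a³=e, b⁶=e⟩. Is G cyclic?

|G| = 18, but the maximum element order in G is 6 < 18. No single element generates all of G, so G is not cyclic.

Answer: No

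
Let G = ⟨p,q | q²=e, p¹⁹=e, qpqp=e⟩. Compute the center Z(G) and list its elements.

An element z ∈ Z(G) iff z commutes with every generator.
For example e is central: e·p = p = p·e; e·q = q = q·e.
Whereas p ∉ Z(G) since p·q = pq ≠ p¹⁸q = q·p.
Checking each of the 38 elements this way gives Z(G) = {e}, of order 1.

Answer: {e}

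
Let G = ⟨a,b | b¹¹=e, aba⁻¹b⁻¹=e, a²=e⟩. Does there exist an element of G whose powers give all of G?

|G| = 22. The element ab has order 22 (its powers give 22 distinct elements), so ⟨ab⟩ = G and G is cyclic.

Answer: Yes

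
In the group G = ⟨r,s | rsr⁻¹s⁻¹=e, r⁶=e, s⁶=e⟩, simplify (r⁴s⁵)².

Compute successive powers of (r⁴s⁵), reducing at each step:
  (r⁴s⁵)²: (r⁴s⁵) · r⁴ = r²s⁵;   (r²s⁵) · s⁵ = r²s⁴

Answer: r²s⁴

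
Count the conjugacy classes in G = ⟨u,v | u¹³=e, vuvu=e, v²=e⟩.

The conjugacy classes (representative and size) are:
  [e] (size 1), [u¹²] (size 2), [u¹¹] (size 2), [u³] (size 2), [u⁴] (size 2), [u⁸] (size 2), [u⁶] (size 2), [v] (size 13).
Class equation: 1 + 2 + 2 + 2 + 2 + 2 + 2 + 13 = 26 = |G|. So G has 8 conjugacy classes.

Answer: 8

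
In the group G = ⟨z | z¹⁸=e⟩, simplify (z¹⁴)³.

Compute successive powers of (z¹⁴), reducing at each step:
  (z¹⁴)²: (z¹⁴) · z¹⁴ = z¹⁰
  (z¹⁴)³: (z¹⁰) · z¹⁴ = z⁶

Answer: z⁶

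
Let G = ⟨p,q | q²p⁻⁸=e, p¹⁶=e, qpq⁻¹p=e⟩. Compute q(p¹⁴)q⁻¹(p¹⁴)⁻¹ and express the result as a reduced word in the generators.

[q, (p¹⁴)] = q·(p¹⁴)·q⁻¹·(p¹⁴)⁻¹.
  q · (p¹⁴) = p²q
  (p²q) · (q⁻¹) = p²
  (p²) · (p²) = p⁴

Answer: p⁴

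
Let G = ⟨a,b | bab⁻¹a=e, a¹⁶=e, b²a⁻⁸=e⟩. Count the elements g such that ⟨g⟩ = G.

⟨g⟩ = G would require ord(g) = |G| = 32, but the maximum element order in G is 16 < 32. So G is not cyclic and no single element generates it: the count is 0.

Answer: 0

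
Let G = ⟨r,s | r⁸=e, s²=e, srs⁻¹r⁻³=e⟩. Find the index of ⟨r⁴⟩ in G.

First find ord(r⁴) by computing successive powers:
  (r⁴)¹ = r⁴, (r⁴)² = e.
So |⟨r⁴⟩| = ord(r⁴) = 2. With |G| = 16, by Lagrange [G : ⟨r⁴⟩] = 16/2 = 8.

Answer: 8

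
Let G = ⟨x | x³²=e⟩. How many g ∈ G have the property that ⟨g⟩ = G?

G is cyclic of order 32. An element generates G iff its order is 32, and a cyclic group of order 32 has exactly φ(32) = 16 such elements.

Answer: 16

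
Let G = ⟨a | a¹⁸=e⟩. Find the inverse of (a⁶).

The order of (a⁶) is 3 (smallest k with (a⁶)ᵏ = e), so (a⁶)⁻¹ = (a⁶)² = a¹².
Check: (a⁶) · (a¹²) → (a⁶) · a¹² = e, giving e as required.

Answer: a¹²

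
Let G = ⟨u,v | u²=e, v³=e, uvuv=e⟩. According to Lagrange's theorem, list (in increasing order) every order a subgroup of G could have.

|G| = 6 = 2 · 3. By Lagrange's theorem the order of any subgroup divides 6; the divisors of 6 are 1, 2, 3, 6.

Answer: 1, 2, 3, 6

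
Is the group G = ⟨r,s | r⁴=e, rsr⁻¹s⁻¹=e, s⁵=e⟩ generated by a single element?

|G| = 20. The element rs has order 20 (its powers give 20 distinct elements), so ⟨rs⟩ = G and G is cyclic.

Answer: Yes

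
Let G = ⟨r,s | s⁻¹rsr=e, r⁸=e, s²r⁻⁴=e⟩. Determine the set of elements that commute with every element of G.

An element z ∈ Z(G) iff z commutes with every generator.
For example r⁴ is central: (r⁴)·r = r⁵ = r·(r⁴); (r⁴)·s = s⁻¹ = s·(r⁴).
Whereas r ∉ Z(G) since r·s = rs ≠ r³s⁻¹ = s·r.
Checking each of the 16 elements this way gives Z(G) = {e, r⁴}, of order 2.

Answer: {e, r⁴}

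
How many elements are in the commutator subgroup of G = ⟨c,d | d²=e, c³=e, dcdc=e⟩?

G' = [G, G] is generated by all commutators. The generator-pair commutators are: [c, d] = c².
The subgroup they normally generate is {e, c, c²}, of order 3.
Check: |G/G'| = 6/3 = 2 is the order of the abelianisation.

Answer: 3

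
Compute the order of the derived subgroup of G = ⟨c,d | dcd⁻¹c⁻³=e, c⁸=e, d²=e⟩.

G' = [G, G] is generated by all commutators. The generator-pair commutators are: [c, d] = c⁶.
The subgroup they normally generate is {e, c², c⁴, c⁶}, of order 4.
Check: |G/G'| = 16/4 = 4 is the order of the abelianisation.

Answer: 4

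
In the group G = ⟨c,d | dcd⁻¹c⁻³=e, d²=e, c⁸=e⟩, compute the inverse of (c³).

The order of (c³) is 8 (smallest k with (c³)ᵏ = e), so (c³)⁻¹ = (c³)⁷ = c⁵.
Check: (c³) · (c⁵) → (c³) · c⁵ = e, giving e as required.

Answer: c⁵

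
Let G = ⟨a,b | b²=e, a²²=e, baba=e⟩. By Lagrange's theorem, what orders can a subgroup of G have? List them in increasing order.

|G| = 44 = 2² · 11. By Lagrange's theorem the order of any subgroup divides 44; the divisors of 44 are 1, 2, 4, 11, 22, 44.

Answer: 1, 2, 4, 11, 22, 44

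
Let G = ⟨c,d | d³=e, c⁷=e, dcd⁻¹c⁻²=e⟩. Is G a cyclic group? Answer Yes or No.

Every cyclic group is abelian. But c·d = cd while d·c = c²d, so c·d ≠ d·c and G is not abelian. Hence G is not cyclic.

Answer: No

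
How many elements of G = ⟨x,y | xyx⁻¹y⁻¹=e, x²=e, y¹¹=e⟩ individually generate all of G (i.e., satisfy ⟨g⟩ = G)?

G is cyclic of order 22. An element generates G iff its order is 22, and a cyclic group of order 22 has exactly φ(22) = 10 such elements.

Answer: 10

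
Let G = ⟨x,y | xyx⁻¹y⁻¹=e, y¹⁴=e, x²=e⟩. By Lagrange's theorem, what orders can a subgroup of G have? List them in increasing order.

|G| = 28 = 2² · 7. By Lagrange's theorem the order of any subgroup divides 28; the divisors of 28 are 1, 2, 4, 7, 14, 28.

Answer: 1, 2, 4, 7, 14, 28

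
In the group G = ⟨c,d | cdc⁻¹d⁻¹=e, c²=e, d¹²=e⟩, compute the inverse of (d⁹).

The order of (d⁹) is 4 (smallest k with (d⁹)ᵏ = e), so (d⁹)⁻¹ = (d⁹)³ = d³.
Check: (d⁹) · (d³) → (d⁹) · d³ = e, giving e as required.

Answer: d³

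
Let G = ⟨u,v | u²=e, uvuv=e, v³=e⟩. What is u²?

Compute successive powers of u, reducing at each step:
  u²: u · u = e

Answer: e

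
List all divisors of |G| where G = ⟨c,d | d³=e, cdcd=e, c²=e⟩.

|G| = 6 = 2 · 3. By Lagrange's theorem the order of any subgroup divides 6; the divisors of 6 are 1, 2, 3, 6.

Answer: 1, 2, 3, 6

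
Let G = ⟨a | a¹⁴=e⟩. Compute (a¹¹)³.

Compute successive powers of (a¹¹), reducing at each step:
  (a¹¹)²: (a¹¹) · a¹¹ = a⁸
  (a¹¹)³: (a⁸) · a¹¹ = a⁵

Answer: a⁵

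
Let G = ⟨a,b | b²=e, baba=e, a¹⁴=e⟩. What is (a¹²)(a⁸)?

Compute (a¹²) · (a⁸) by multiplying left to right and reducing via the relations at each step:
  (a¹²) · a⁸ = a⁶

Answer: a⁶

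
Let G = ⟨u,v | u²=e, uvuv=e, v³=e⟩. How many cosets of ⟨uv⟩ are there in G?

First find ord(uv) by computing successive powers:
  (uv)¹ = uv, (uv)² = e.
So |⟨uv⟩| = ord(uv) = 2. With |G| = 6, by Lagrange [G : ⟨uv⟩] = 6/2 = 3.

Answer: 3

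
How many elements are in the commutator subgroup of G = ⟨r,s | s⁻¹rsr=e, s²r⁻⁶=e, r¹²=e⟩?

G' = [G, G] is generated by all commutators. The generator-pair commutators are: [r, s] = r².
The subgroup they normally generate is {e, r², r⁴, r⁶, r⁸, r¹⁰}, of order 6.
Check: |G/G'| = 24/6 = 4 is the order of the abelianisation.

Answer: 6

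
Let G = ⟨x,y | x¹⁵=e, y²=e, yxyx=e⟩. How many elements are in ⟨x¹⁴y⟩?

|⟨x¹⁴y⟩| equals the order of x¹⁴y. Compute successive powers until reaching e:
  (x¹⁴y)¹ = x¹⁴y, (x¹⁴y)² = e.
The smallest positive k with (x¹⁴y)ᵏ = e is 2, so |⟨x¹⁴y⟩| = 2.

Answer: 2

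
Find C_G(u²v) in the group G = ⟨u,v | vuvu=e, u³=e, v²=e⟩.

⟨u²v⟩ ⊆ C_G(u²v) since powers of u²v commute with u²v; so |C_G(u²v)| ≥ |⟨u²v⟩| = 2.
By orbit–stabilizer, |C_G(u²v)| = |G| / |conj. class of u²v| = 6 / 3 = 2.
The 2 elements commuting with u²v are {e, u²v}.

Answer: {e, u²v}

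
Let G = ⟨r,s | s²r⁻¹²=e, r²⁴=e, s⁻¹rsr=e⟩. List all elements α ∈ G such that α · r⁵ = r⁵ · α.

⟨r⁵⟩ ⊆ C_G(r⁵) since powers of r⁵ commute with r⁵; so |C_G(r⁵)| ≥ |⟨r⁵⟩| = 24.
By orbit–stabilizer, |C_G(r⁵)| = |G| / |conj. class of r⁵| = 48 / 2 = 24.
The 24 elements commuting with r⁵ are {e, r, r², r³, r⁴, r⁵, r⁶, r⁷, r⁸, r⁹, r¹⁰, r¹¹, r¹², r¹³, r¹⁴, r¹⁵, r¹⁶, r¹⁷, r¹⁸, r¹⁹, r²⁰, r²¹, r²², r²³}.

Answer: {e, r, r², r³, r⁴, r⁵, r⁶, r⁷, r⁸, r⁹, r¹⁰, r¹¹, r¹², r¹³, r¹⁴, r¹⁵, r¹⁶, r¹⁷, r¹⁸, r¹⁹, r²⁰, r²¹, r²², r²³}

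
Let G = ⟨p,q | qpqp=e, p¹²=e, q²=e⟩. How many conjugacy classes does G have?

The conjugacy classes (representative and size) are:
  [e] (size 1), [p¹¹] (size 2), [p²] (size 2), [p⁹] (size 2), [p⁴] (size 2), [p⁵] (size 2), [p⁶] (size 1), [q] (size 6), [pq] (size 6).
Class equation: 1 + 2 + 2 + 2 + 2 + 2 + 1 + 6 + 6 = 24 = |G|. So G has 9 conjugacy classes.

Answer: 9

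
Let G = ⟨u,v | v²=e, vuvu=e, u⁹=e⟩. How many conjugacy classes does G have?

The conjugacy classes (representative and size) are:
  [e] (size 1), [u⁸] (size 2), [u⁷] (size 2), [u⁶] (size 2), [u⁵] (size 2), [u⁴v] (size 9).
Class equation: 1 + 2 + 2 + 2 + 2 + 9 = 18 = |G|. So G has 6 conjugacy classes.

Answer: 6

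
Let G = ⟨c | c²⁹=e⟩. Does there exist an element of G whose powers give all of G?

|G| = 29. The element c has order 29 (its powers give 29 distinct elements), so ⟨c⟩ = G and G is cyclic.

Answer: Yes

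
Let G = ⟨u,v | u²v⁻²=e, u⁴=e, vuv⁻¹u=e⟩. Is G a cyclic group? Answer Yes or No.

Every cyclic group is abelian. But u·v = uv while v·u = uv⁻¹, so u·v ≠ v·u and G is not abelian. Hence G is not cyclic.

Answer: No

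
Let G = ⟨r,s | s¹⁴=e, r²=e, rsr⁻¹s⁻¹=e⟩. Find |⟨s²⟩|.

|⟨s²⟩| equals the order of s². Compute successive powers until reaching e:
  (s²)¹ = s², (s²)² = s⁴, (s²)³ = s⁶, (s²)⁴ = s⁸, (s²)⁵ = s¹⁰, (s²)⁶ = s¹², (s²)⁷ = e.
The smallest positive k with (s²)ᵏ = e is 7, so |⟨s²⟩| = 7.

Answer: 7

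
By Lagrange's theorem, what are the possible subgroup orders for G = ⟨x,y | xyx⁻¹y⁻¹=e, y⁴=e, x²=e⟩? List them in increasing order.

|G| = 8 = 2³. By Lagrange's theorem the order of any subgroup divides 8; the divisors of 8 are 1, 2, 4, 8.

Answer: 1, 2, 4, 8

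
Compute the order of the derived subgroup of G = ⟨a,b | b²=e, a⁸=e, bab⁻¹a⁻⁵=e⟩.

G' = [G, G] is generated by all commutators. The generator-pair commutators are: [a, b] = a⁴.
The subgroup they normally generate is {e, a⁴}, of order 2.
Check: |G/G'| = 16/2 = 8 is the order of the abelianisation.

Answer: 2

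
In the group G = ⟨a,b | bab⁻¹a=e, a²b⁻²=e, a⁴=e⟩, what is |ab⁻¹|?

Compute successive powers until reaching e:
  (ab⁻¹)¹ = ab⁻¹, (ab⁻¹)² = a², (ab⁻¹)³ = ab, (ab⁻¹)⁴ = e.
The smallest positive k with (ab⁻¹)ᵏ = e is 4.

Answer: 4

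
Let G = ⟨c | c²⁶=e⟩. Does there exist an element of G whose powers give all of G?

|G| = 26. The element c has order 26 (its powers give 26 distinct elements), so ⟨c⟩ = G and G is cyclic.

Answer: Yes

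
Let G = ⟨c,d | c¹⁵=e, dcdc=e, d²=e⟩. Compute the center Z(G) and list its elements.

An element z ∈ Z(G) iff z commutes with every generator.
For example e is central: e·c = c = c·e; e·d = d = d·e.
Whereas c ∉ Z(G) since c·d = cd ≠ c¹⁴d = d·c.
Checking each of the 30 elements this way gives Z(G) = {e}, of order 1.

Answer: {e}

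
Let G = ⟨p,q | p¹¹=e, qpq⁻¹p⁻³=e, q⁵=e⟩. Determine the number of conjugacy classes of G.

The conjugacy classes (representative and size) are:
  [e] (size 1), [p³] (size 5), [p⁶] (size 5), [p⁷q] (size 11), [p⁹q²] (size 11), [p⁷q³] (size 11), [p⁷q⁴] (size 11).
Class equation: 1 + 5 + 5 + 11 + 11 + 11 + 11 = 55 = |G|. So G has 7 conjugacy classes.

Answer: 7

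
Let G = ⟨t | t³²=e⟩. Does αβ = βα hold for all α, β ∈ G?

G has a single generator, so G is cyclic and hence abelian.

Answer: Yes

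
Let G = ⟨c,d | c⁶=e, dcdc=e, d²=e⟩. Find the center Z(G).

An element z ∈ Z(G) iff z commutes with every generator.
For example c³ is central: (c³)·c = c⁴ = c·(c³); (c³)·d = c³d = d·(c³).
Whereas c ∉ Z(G) since c·d = cd ≠ c⁵d = d·c.
Checking each of the 12 elements this way gives Z(G) = {e, c³}, of order 2.

Answer: {e, c³}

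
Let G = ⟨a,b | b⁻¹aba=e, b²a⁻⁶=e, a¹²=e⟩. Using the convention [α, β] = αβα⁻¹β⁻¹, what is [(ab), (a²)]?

[(ab), (a²)] = (ab)·(a²)·(ab)⁻¹·(a²)⁻¹.
  (ab) · (a²) = a⁵b⁻¹
  (a⁵b⁻¹) · (ab⁻¹) = a¹⁰
  (a¹⁰) · (a¹⁰) = a⁸

Answer: a⁸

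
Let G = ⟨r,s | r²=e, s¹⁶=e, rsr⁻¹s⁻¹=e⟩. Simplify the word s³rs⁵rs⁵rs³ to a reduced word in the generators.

Multiply left to right, reducing at each step:
  (s³) · r = rs³
  (rs³) · s⁵ = rs⁸
  (rs⁸) · r = s⁸
  (s⁸) · s⁵ = s¹³
  (s¹³) · r = rs¹³
  (rs¹³) · s³ = r

Answer: r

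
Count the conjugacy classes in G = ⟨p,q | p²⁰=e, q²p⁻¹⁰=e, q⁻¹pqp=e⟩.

The conjugacy classes (representative and size) are:
  [e] (size 1), [p] (size 2), [p²] (size 2), [p³] (size 2), [p⁴] (size 2), [p⁵] (size 2), [p¹⁴] (size 2), [p⁷] (size 2), [p⁸] (size 2), [p¹¹] (size 2), [p¹⁰] (size 1), [p²q⁻¹] (size 10), [p⁹q] (size 10).
Class equation: 1 + 2 + 2 + 2 + 2 + 2 + 2 + 2 + 2 + 2 + 1 + 10 + 10 = 40 = |G|. So G has 13 conjugacy classes.

Answer: 13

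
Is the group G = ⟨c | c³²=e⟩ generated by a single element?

|G| = 32. The element c has order 32 (its powers give 32 distinct elements), so ⟨c⟩ = G and G is cyclic.

Answer: Yes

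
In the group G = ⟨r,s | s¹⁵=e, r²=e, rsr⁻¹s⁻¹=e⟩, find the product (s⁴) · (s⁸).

Compute (s⁴) · (s⁸) by multiplying left to right and reducing via the relations at each step:
  (s⁴) · s⁸ = s¹²

Answer: s¹²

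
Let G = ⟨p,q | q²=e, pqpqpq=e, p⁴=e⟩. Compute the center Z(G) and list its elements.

An element z ∈ Z(G) iff z commutes with every generator.
For example e is central: e·p = p = p·e; e·q = q = q·e.
Whereas p ∉ Z(G) since p·q = pq ≠ qp = q·p.
Checking each of the 24 elements this way gives Z(G) = {e}, of order 1.

Answer: {e}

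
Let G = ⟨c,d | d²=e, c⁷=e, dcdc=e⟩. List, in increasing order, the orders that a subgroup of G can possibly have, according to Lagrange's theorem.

|G| = 14 = 2 · 7. By Lagrange's theorem the order of any subgroup divides 14; the divisors of 14 are 1, 2, 7, 14.

Answer: 1, 2, 7, 14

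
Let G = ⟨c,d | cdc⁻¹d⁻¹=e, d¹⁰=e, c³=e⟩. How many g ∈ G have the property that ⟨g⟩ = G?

G is cyclic of order 30. An element generates G iff its order is 30, and a cyclic group of order 30 has exactly φ(30) = 8 such elements.

Answer: 8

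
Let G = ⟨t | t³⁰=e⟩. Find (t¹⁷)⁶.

Compute successive powers of (t¹⁷), reducing at each step:
  (t¹⁷)²: (t¹⁷) · t¹⁷ = t⁴
  (t¹⁷)³: (t⁴) · t¹⁷ = t²¹
  (t¹⁷)⁴: (t²¹) · t¹⁷ = t⁸
  (t¹⁷)⁵: (t⁸) · t¹⁷ = t²⁵
  (t¹⁷)⁶: (t²⁵) · t¹⁷ = t¹²

Answer: t¹²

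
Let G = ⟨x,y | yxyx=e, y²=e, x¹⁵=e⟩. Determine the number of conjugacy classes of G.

The conjugacy classes (representative and size) are:
  [e] (size 1), [x¹⁴] (size 2), [x²] (size 2), [x³] (size 2), [x⁴] (size 2), [x¹⁰] (size 2), [x⁹] (size 2), [x⁷] (size 2), [x¹³y] (size 15).
Class equation: 1 + 2 + 2 + 2 + 2 + 2 + 2 + 2 + 15 = 30 = |G|. So G has 9 conjugacy classes.

Answer: 9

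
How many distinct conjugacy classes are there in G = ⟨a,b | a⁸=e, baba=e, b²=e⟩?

The conjugacy classes (representative and size) are:
  [e] (size 1), [a] (size 2), [a⁶] (size 2), [a³] (size 2), [a⁴] (size 1), [b] (size 4), [a⁵b] (size 4).
Class equation: 1 + 2 + 2 + 2 + 1 + 4 + 4 = 16 = |G|. So G has 7 conjugacy classes.

Answer: 7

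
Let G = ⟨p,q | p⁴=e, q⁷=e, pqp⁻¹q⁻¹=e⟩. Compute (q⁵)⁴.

Compute successive powers of (q⁵), reducing at each step:
  (q⁵)²: (q⁵) · q⁵ = q³
  (q⁵)³: (q³) · q⁵ = q
  (q⁵)⁴: q · q⁵ = q⁶

Answer: q⁶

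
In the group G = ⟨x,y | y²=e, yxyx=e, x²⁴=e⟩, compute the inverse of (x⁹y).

The order of (x⁹y) is 2 (smallest k with (x⁹y)ᵏ = e), so (x⁹y)⁻¹ = (x⁹y)¹ = x⁹y.
Check: (x⁹y) · (x⁹y) → (x⁹y) · x⁹ = y;   y · y = e, giving e as required.

Answer: x⁹y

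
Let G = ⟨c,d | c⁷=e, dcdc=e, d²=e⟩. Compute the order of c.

Compute successive powers until reaching e:
  c¹ = c, c² = c², c³ = c³, c⁴ = c⁴, c⁵ = c⁵, c⁶ = c⁶, c⁷ = e.
The smallest positive k with cᵏ = e is 7.

Answer: 7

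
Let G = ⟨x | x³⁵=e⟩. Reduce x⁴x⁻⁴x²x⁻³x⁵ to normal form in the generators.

Multiply left to right, reducing at each step:
  (x⁴) · x⁻⁴ = e
  e · x² = x²
  (x²) · x⁻³ = x³⁴
  (x³⁴) · x⁵ = x⁴

Answer: x⁴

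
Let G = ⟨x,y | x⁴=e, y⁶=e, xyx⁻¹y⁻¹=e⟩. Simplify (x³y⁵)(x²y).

Compute (x³y⁵) · (x²y) by multiplying left to right and reducing via the relations at each step:
  (x³y⁵) · x² = xy⁵
  (xy⁵) · y = x

Answer: x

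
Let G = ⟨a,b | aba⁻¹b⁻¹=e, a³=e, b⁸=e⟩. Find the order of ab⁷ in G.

Compute successive powers until reaching e:
  (ab⁷)¹ = ab⁷, (ab⁷)² = a²b⁶, (ab⁷)³ = b⁵, (ab⁷)⁴ = ab⁴, (ab⁷)⁵ = a²b³, (ab⁷)⁶ = b², (ab⁷)⁷ = ab, (ab⁷)⁸ = a², (ab⁷)⁹ = b⁷, (ab⁷)¹⁰ = ab⁶, (ab⁷)¹¹ = a²b⁵, (ab⁷)¹² = b⁴, (ab⁷)¹³ = ab³, (ab⁷)¹⁴ = a²b², (ab⁷)¹⁵ = b, (ab⁷)¹⁶ = a, (ab⁷)¹⁷ = a²b⁷, (ab⁷)¹⁸ = b⁶, (ab⁷)¹⁹ = ab⁵, (ab⁷)²⁰ = a²b⁴, (ab⁷)²¹ = b³, (ab⁷)²² = ab², (ab⁷)²³ = a²b, (ab⁷)²⁴ = e.
The smallest positive k with (ab⁷)ᵏ = e is 24.

Answer: 24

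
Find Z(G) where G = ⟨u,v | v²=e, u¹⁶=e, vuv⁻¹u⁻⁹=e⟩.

An element z ∈ Z(G) iff z commutes with every generator.
For example u² is central: (u²)·u = u³ = u·(u²); (u²)·v = u²v = v·(u²).
Whereas u ∉ Z(G) since u·v = uv ≠ u⁹v = v·u.
Checking each of the 32 elements this way gives Z(G) = {e, u², u⁴, u⁶, u⁸, u¹⁰, u¹², u¹⁴}, of order 8.

Answer: {e, u², u⁴, u⁶, u⁸, u¹⁰, u¹², u¹⁴}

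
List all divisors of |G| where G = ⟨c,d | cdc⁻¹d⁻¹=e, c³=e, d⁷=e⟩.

|G| = 21 = 3 · 7. By Lagrange's theorem the order of any subgroup divides 21; the divisors of 21 are 1, 3, 7, 21.

Answer: 1, 3, 7, 21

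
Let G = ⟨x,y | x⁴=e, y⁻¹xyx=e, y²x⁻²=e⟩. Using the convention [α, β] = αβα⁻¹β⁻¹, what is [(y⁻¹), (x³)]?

[(y⁻¹), (x³)] = (y⁻¹)·(x³)·(y⁻¹)⁻¹·(x³)⁻¹.
  (y⁻¹) · (x³) = xy⁻¹
  (xy⁻¹) · y = x
  x · x = x²

Answer: x²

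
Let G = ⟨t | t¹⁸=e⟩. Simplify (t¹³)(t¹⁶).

Compute (t¹³) · (t¹⁶) by multiplying left to right and reducing via the relations at each step:
  (t¹³) · t¹⁶ = t¹¹

Answer: t¹¹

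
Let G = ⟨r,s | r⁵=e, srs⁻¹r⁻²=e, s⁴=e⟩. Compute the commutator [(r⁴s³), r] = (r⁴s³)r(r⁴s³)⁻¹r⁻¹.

[(r⁴s³), r] = (r⁴s³)·r·(r⁴s³)⁻¹·r⁻¹.
  (r⁴s³) · r = r²s³
  (r²s³) · (r²s) = r³
  (r³) · (r⁴) = r²

Answer: r²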